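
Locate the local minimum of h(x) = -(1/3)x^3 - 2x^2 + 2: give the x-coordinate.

h'(x) = -x^2 - 4x. Setting h'(x) = 0 gives x ∈ {-4, 0}.
h''(x) = -2x - 4. h''(-4) = 4 > 0 ⇒ local minimum; h''(0) = -4 < 0 ⇒ local maximum.
So the local minimum value is h(-4) = -26/3.

-4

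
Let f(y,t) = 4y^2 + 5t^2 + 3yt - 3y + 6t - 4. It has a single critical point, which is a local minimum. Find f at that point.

-527/71

∂f/∂y = 8y + 3t - 3 = 0 and ∂f/∂t = 3y + 10t + 6 = 0, so (y, t) = (48/71, -57/71).
The Hessian has f_{yy} = 8, f_{tt} = 10, f_{yt} = 3, giving D = 71 > 0 with f_{yy} > 0, so the point is a local minimum.
f(48/71, -57/71) = -527/71.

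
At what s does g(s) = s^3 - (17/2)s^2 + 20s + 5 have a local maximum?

5/3

g'(s) = 3s^2 - 17s + 20 = 0 at s = 5/3, 4.
Since g''(s) = 6s - 17, we get g''(5/3) = -7 < 0 ⇒ local maximum; g''(4) = 7 > 0 ⇒ local minimum.
The local maximum is g(5/3) = 1045/54.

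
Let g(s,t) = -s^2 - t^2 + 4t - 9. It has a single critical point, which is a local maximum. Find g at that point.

∂g/∂s = -2s = 0 and ∂g/∂t = -2t + 4 = 0, so (s, t) = (0, 2).
The Hessian has g_{ss} = -2, g_{tt} = -2, g_{st} = 0, giving D = 4 > 0 with g_{ss} < 0, so the point is a local maximum.
g(0, 2) = -5.

-5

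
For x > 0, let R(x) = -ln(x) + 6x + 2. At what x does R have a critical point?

1/6

R'(x) = -1/x + 6 = 0 gives x = 1/6.
R''(x) = 1/x², which is positive for x > 0, so this is a local minimum.
R(1/6) = -1·ln(1/6) + 1 + 2 ≈ 4.7918.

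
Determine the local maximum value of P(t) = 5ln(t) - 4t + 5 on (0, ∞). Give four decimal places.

1.1157

P'(t) = 5/t − 4 = 0 gives t = 5/4.
P''(t) = -5/t², which is negative for t > 0, so this is a local maximum.
P(5/4) = 5·ln(5/4) - 5 + 5 ≈ 1.1157.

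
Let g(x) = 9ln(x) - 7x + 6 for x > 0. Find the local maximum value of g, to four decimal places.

-0.7382

g'(x) = 9/x − 7 = 0 gives x = 9/7.
g''(x) = -9/x², which is negative for x > 0, so this is a local maximum.
g(9/7) = 9·ln(9/7) - 9 + 6 ≈ -0.7382.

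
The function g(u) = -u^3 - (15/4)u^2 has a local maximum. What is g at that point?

0

g'(u) = -3u^2 - (15/2)u = 0 at u = -5/2, 0.
Second-derivative test with g''(u) = -6u - 15/2: g''(-5/2) = 15/2 > 0 ⇒ local minimum; g''(0) = -15/2 < 0 ⇒ local maximum.
Thus g has its local maximum at u = 0, with value 0.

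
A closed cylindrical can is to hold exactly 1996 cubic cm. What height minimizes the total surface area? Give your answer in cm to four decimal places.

13.6466

With radius r and height h, πr²h = 1996 so h = 1996/(πr²), and S(r) = 2πr² + 2πrh = 2πr² + 2·1996/r.
S'(r) = 4πr − 2·1996/r² = 0 ⇒ r³ = 1996/(2π), so r ≈ 6.8233 and h = 2r ≈ 13.6466.
S''(r) = 4π + 4·1996/r³ > 0, so this is the minimum; S ≈ 877.5831.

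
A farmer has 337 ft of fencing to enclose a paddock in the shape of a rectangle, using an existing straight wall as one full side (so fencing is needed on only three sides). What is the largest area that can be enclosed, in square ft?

Let the sides perpendicular to the wall have length x and the parallel side y, so 2x + y = 337 and the area is A = xy = x(337 − 2x).
A'(x) = 337 − 4x = 0 gives x = 337/4, and A''(x) = −4 < 0 confirms a maximum.
Then y = 337 − 2·337/4 = 337/2 and A = 113569/8.

113569/8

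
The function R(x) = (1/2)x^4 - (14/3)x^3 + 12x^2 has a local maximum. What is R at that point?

45/2

R'(x) = 2x^3 - 14x^2 + 24x. Setting R'(x) = 0 gives x ∈ {0, 3, 4}.
Second-derivative test with R''(x) = 6x^2 - 28x + 24: R''(0) = 24 > 0 ⇒ local minimum; R''(3) = -6 < 0 ⇒ local maximum; R''(4) = 8 > 0 ⇒ local minimum.
So the local maximum value is R(3) = 45/2.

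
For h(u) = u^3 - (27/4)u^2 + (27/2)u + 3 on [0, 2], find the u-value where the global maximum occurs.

h'(u) = 3u^2 - (27/2)u + 27/2, whose only zero in [0, 2] is u = 3/2.
Compare values at every candidate in [0, 2]: h(0) = 3; h(3/2) = 183/16; h(2) = 11.
The maximum over the interval is 183/16, attained at u = 3/2.

3/2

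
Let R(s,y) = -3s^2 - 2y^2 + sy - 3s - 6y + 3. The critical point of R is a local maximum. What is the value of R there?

∂R/∂s = -6s + y - 3 = 0 and ∂R/∂y = s - 4y - 6 = 0, so (s, y) = (-18/23, -39/23).
The Hessian has R_{ss} = -6, R_{yy} = -4, R_{sy} = 1, giving D = 23 > 0 with R_{ss} < 0, so the point is a local maximum.
R(-18/23, -39/23) = 213/23.

213/23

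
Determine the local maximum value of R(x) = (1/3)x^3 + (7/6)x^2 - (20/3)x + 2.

R'(x) = x^2 + (7/3)x - 20/3 = 0 at x = -4, 5/3.
R''(x) = 2x + 7/3. R''(-4) = -17/3 < 0 ⇒ local maximum; R''(5/3) = 17/3 > 0 ⇒ local minimum.
So the local maximum value is R(-4) = 26.

26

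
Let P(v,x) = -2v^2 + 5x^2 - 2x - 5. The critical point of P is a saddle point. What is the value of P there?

∂P/∂v = -4v = 0 and ∂P/∂x = 10x - 2 = 0, so (v, x) = (0, 1/5).
The Hessian has P_{vv} = -4, P_{xx} = 10, P_{vx} = 0, giving D = -40 < 0, so the point is a saddle point.
P(0, 1/5) = -26/5.

-26/5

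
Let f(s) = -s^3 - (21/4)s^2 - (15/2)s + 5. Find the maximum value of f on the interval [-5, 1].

145/4

f'(s) = -3s^2 - (21/2)s - 15/2, which vanishes at s = -5/2 and s = -1.
Compare values at every candidate in [-5, 1]: f(-5) = 145/4,  f(-5/2) = 105/16,  f(-1) = 33/4,  f(1) = -35/4.
So the maximum is f(-5) = 145/4.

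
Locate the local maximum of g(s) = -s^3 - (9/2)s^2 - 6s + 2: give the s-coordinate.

-1

Critical points: g'(s) = -3s^2 - 9s - 6 vanishes at s = -2, -1.
g''(s) = -6s - 9. g''(-2) = 3 > 0 ⇒ local minimum; g''(-1) = -3 < 0 ⇒ local maximum.
Thus g has its local maximum at s = -1, with value 9/2.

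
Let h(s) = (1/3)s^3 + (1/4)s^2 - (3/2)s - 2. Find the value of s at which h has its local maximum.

-3/2

h'(s) = s^2 + (1/2)s - 3/2 = 0 at s = -3/2, 1.
h''(s) = 2s + 1/2. h''(-3/2) = -5/2 < 0 ⇒ local maximum; h''(1) = 5/2 > 0 ⇒ local minimum.
So the local maximum value is h(-3/2) = -5/16.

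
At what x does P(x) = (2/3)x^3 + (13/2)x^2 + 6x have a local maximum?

Critical points: P'(x) = 2x^2 + 13x + 6 vanishes at x = -6, -1/2.
P''(x) = 4x + 13. P''(-6) = -11 < 0 ⇒ local maximum; P''(-1/2) = 11 > 0 ⇒ local minimum.
Thus P has its local maximum at x = -6, with value 54.

-6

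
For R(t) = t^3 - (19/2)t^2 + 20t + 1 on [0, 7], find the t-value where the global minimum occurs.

5

The derivative is 3t^2 - 19t + 20, which vanishes at t = 4/3 and t = 5.
Evaluating at the critical points and endpoints: R(0) = 1; R(4/3) = 355/27; R(5) = -23/2; R(7) = 37/2.
The minimum over the interval is -23/2, attained at t = 5.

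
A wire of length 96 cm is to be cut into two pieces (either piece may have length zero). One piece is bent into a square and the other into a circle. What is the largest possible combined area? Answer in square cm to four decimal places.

733.3860

Let x be the length used for the square. Square side x/4; circle radius (96−x)/(2π).
A(x) = (x/4)² + π·((96−x)/(2π))² = x²/16 + (96−x)²/(4π) for 0 ≤ x ≤ 96. A'(x) = x/8 − (96−x)/(2π) = 0 gives x = 4·96/(π+4) ≈ 53.7695.
A'' > 0, so the interior critical point is a minimum; the maximum is at an endpoint. A(0) = 733.3860 and A(96) = 576.0000, so the largest area is 733.3860.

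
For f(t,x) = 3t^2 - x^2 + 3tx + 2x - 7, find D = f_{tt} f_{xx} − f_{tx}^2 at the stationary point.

∂f/∂t = 6t + 3x = 0 and ∂f/∂x = 3t - 2x + 2 = 0, so (t, x) = (-2/7, 4/7).
The Hessian has f_{tt} = 6, f_{xx} = -2, f_{tx} = 3, giving D = -21 < 0, so the point is a saddle point.
D = (6)·(-2) − (3)^2 = -21.

-21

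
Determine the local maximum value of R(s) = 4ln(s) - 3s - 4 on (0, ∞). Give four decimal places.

R'(s) = 4/s − 3 = 0 gives s = 4/3.
R''(s) = -4/s², which is negative for s > 0, so this is a local maximum.
R(4/3) = 4·ln(4/3) - 4 - 4 ≈ -6.8493.

-6.8493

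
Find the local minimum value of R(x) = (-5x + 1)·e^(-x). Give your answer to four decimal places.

Differentiating with the product rule gives R'(x) = (5x - 6)·e^(-x). Since e^(-x) > 0, the only critical point is x = 6/5.
R''(6/5) has the same sign as 5 > 0, so this is a local minimum.
R(6/5) = (-5)·e^(-6/5) ≈ -1.5060.

-1.5060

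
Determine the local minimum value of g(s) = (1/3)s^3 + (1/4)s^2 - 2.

-2

g'(s) = s^2 + (1/2)s = 0 at s = -1/2, 0.
Second-derivative test with g''(s) = 2s + 1/2: g''(-1/2) = -1/2 < 0 ⇒ local maximum; g''(0) = 1/2 > 0 ⇒ local minimum.
So the local minimum value is g(0) = -2.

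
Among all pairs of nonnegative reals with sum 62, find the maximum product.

With x + y = 62, the product is P(x) = x(62 − x).
P'(x) = 62 − 2x = 0 gives x = 31; P'' = −2 < 0, so this is the maximum.
P = 31·31 = 961.

961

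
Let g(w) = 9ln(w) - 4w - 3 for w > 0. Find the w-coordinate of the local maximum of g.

g'(w) = 9/w − 4 = 0 gives w = 9/4.
g''(w) = -9/w², which is negative for w > 0, so this is a local maximum.
g(9/4) = 9·ln(9/4) - 9 - 3 ≈ -4.7016.

9/4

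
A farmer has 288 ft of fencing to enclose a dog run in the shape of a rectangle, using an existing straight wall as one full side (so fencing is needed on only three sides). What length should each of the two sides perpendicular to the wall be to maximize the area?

Let the sides perpendicular to the wall have length x and the parallel side y, so 2x + y = 288 and the area is A = xy = x(288 − 2x).
A'(x) = 288 − 4x = 0 gives x = 72, and A''(x) = −4 < 0 confirms a maximum.
Then y = 288 − 2·72 = 144 and A = 10368.

72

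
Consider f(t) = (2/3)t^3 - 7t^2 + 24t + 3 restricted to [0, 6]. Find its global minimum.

f'(t) = 2t^2 - 14t + 24, which vanishes at t = 3 and t = 4.
Candidates: f(0) = 3; f(3) = 30; f(4) = 89/3; f(6) = 39.
So the minimum is f(0) = 3.

3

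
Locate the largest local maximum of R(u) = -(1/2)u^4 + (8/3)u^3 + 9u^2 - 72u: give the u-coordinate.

R'(u) = -2u^3 + 8u^2 + 18u - 72 = 0 at u = -3, 3, 4.
R''(u) = -6u^2 + 16u + 18. R''(-3) = -84 < 0 ⇒ local maximum; R''(3) = 12 > 0 ⇒ local minimum; R''(4) = -14 < 0 ⇒ local maximum.
The largest local maximum is R(-3) = 369/2.

-3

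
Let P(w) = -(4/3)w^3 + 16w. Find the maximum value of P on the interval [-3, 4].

64/3

Differentiating, P'(w) = -4w^2 + 16; which vanishes at w = -2 and w = 2.
Candidates: P(-3) = -12; P(-2) = -64/3; P(2) = 64/3; P(4) = -64/3.
So the maximum is P(2) = 64/3.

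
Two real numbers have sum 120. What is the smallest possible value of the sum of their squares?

7200

With a + b = 120, a^2 + b^2 = a^2 + (120 − a)^2.
The derivative 2a − 2(120 − a) = 4a − 240 vanishes at a = 60; second derivative 4 > 0, a minimum.
The minimum is 2·(60)^2 = 7200.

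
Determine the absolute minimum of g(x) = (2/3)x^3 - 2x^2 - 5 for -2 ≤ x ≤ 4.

Differentiating, g'(x) = 2x^2 - 4x; which vanishes at x = 0 and x = 2.
Candidates: g(-2) = -55/3, g(0) = -5, g(2) = -23/3, g(4) = 17/3.
The minimum over the interval is -55/3, attained at x = -2.

-55/3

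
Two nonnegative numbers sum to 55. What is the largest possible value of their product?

With x + y = 55, the product is P(x) = x(55 − x).
P'(x) = 55 − 2x = 0 gives x = 55/2; P'' = −2 < 0, so this is the maximum.
P = 55/2·55/2 = 3025/4.

3025/4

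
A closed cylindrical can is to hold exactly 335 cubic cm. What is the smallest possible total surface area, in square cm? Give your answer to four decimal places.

With radius r and height h, πr²h = 335 so h = 335/(πr²), and S(r) = 2πr² + 2πrh = 2πr² + 2·335/r.
S'(r) = 4πr − 2·335/r² = 0 ⇒ r³ = 335/(2π), so r ≈ 3.7638 and h = 2r ≈ 7.5275.
S''(r) = 4π + 4·335/r³ > 0, so this is the minimum; S ≈ 267.0204.

267.0204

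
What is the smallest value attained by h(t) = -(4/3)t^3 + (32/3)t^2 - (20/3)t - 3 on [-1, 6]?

The derivative is -4t^2 + (64/3)t - 20/3, which vanishes at t = 1/3 and t = 5.
Candidates: h(-1) = 47/3; h(1/3) = -331/81; h(5) = 191/3; h(6) = 53.
Hence the absolute minimum is -331/81 at t = 1/3.

-331/81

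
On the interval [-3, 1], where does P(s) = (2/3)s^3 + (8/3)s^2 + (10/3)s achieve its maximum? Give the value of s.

P'(s) = 2s^2 + (16/3)s + 10/3, which vanishes at s = -5/3 and s = -1.
Evaluating at the critical points and endpoints: P(-3) = -4,  P(-5/3) = -100/81,  P(-1) = -4/3,  P(1) = 20/3.
Hence the absolute maximum is 20/3 at s = 1.

1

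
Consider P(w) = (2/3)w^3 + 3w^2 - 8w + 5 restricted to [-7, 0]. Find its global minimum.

-62/3

Differentiating, P'(w) = 2w^2 + 6w - 8; whose only zero in [-7, 0] is w = -4.
Compare values at every candidate in [-7, 0]: P(-7) = -62/3,  P(-4) = 127/3,  P(0) = 5.
So the minimum is P(-7) = -62/3.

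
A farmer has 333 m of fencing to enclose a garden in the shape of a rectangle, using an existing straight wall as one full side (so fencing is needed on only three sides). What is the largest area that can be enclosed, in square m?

110889/8

Let the sides perpendicular to the wall have length x and the parallel side y, so 2x + y = 333 and the area is A = xy = x(333 − 2x).
A'(x) = 333 − 4x = 0 gives x = 333/4, and A''(x) = −4 < 0 confirms a maximum.
Then y = 333 − 2·333/4 = 333/2 and A = 110889/8.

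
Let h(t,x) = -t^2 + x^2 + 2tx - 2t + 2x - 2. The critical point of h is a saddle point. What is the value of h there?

∂h/∂t = -2t + 2x - 2 = 0 and ∂h/∂x = 2t + 2x + 2 = 0, so (t, x) = (-1, 0).
The Hessian has h_{tt} = -2, h_{xx} = 2, h_{tx} = 2, giving D = -8 < 0, so the point is a saddle point.
h(-1, 0) = -1.

-1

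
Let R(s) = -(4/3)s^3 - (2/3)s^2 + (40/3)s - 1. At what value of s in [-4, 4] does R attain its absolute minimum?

4

Differentiating, R'(s) = -4s^2 - (4/3)s + 40/3; which vanishes at s = -2 and s = 5/3.
Compare values at every candidate in [-4, 4]: R(-4) = 61/3,  R(-2) = -59/3,  R(5/3) = 1069/81,  R(4) = -131/3.
The minimum over the interval is -131/3, attained at s = 4.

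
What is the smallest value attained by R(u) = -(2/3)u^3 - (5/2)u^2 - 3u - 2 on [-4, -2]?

-2/3

The derivative is -2u^2 - 5u - 3, which has no zeros in [-4, -2].
Candidates: R(-4) = 38/3, R(-2) = -2/3.
The minimum over the interval is -2/3, attained at u = -2.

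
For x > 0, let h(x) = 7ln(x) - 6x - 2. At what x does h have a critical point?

h'(x) = 7/x − 6 = 0 gives x = 7/6.
h''(x) = -7/x², which is negative for x > 0, so this is a local maximum.
h(7/6) = 7·ln(7/6) - 7 - 2 ≈ -7.9209.

7/6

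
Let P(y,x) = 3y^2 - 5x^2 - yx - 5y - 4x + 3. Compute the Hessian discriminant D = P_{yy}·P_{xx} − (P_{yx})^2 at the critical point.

∂P/∂y = 6y - x - 5 = 0 and ∂P/∂x = -y - 10x - 4 = 0, so (y, x) = (46/61, -29/61).
The Hessian has P_{yy} = 6, P_{xx} = -10, P_{yx} = -1, giving D = -61 < 0, so the point is a saddle point.
D = (6)·(-10) − (-1)^2 = -61.

-61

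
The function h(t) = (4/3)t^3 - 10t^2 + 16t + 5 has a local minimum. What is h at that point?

-17/3

h'(t) = 4t^2 - 20t + 16 = 0 at t = 1, 4.
h''(t) = 8t - 20. h''(1) = -12 < 0 ⇒ local maximum; h''(4) = 12 > 0 ⇒ local minimum.
Thus h has its local minimum at t = 4, with value -17/3.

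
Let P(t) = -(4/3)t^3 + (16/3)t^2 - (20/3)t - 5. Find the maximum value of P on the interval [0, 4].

-5

P'(t) = -4t^2 + (32/3)t - 20/3, which vanishes at t = 1 and t = 5/3.
Candidates: P(0) = -5, P(1) = -23/3, P(5/3) = -605/81, P(4) = -95/3.
Hence the absolute maximum is -5 at t = 0.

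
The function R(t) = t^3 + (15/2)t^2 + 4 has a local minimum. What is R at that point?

4

Critical points: R'(t) = 3t^2 + 15t vanishes at t = -5, 0.
Second-derivative test with R''(t) = 6t + 15: R''(-5) = -15 < 0 ⇒ local maximum; R''(0) = 15 > 0 ⇒ local minimum.
So the local minimum value is R(0) = 4.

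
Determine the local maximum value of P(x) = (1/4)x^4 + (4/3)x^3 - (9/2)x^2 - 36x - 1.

P'(x) = x^3 + 4x^2 - 9x - 36 = 0 at x = -4, -3, 3.
Second-derivative test with P''(x) = 3x^2 + 8x - 9: P''(-4) = 7 > 0 ⇒ local minimum; P''(-3) = -6 < 0 ⇒ local maximum; P''(3) = 42 > 0 ⇒ local minimum.
Thus P has its local maximum at x = -3, with value 203/4.

203/4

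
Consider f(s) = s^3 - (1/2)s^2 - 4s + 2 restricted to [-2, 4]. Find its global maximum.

42

f'(s) = 3s^2 - s - 4, which vanishes at s = -1 and s = 4/3.
Compare values at every candidate in [-2, 4]: f(-2) = 0, f(-1) = 9/2, f(4/3) = -50/27, f(4) = 42.
The maximum over the interval is 42, attained at s = 4.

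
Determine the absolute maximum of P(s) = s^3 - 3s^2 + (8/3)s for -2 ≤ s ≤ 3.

8

Differentiating, P'(s) = 3s^2 - 6s + 8/3; which vanishes at s = 2/3 and s = 4/3.
Compare values at every candidate in [-2, 3]: P(-2) = -76/3, P(2/3) = 20/27, P(4/3) = 16/27, P(3) = 8.
Hence the absolute maximum is 8 at s = 3.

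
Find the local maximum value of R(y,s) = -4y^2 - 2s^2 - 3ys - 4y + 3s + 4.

∂R/∂y = -8y - 3s - 4 = 0 and ∂R/∂s = -3y - 4s + 3 = 0, so (y, s) = (-25/23, 36/23).
The Hessian has R_{yy} = -8, R_{ss} = -4, R_{ys} = -3, giving D = 23 > 0 with R_{yy} < 0, so the point is a local maximum.
R(-25/23, 36/23) = 196/23.

196/23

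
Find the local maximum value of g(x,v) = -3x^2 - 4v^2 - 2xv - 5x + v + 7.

421/44

∂g/∂x = -6x - 2v - 5 = 0 and ∂g/∂v = -2x - 8v + 1 = 0, so (x, v) = (-21/22, 4/11).
The Hessian has g_{xx} = -6, g_{vv} = -8, g_{xv} = -2, giving D = 44 > 0 with g_{xx} < 0, so the point is a local maximum.
g(-21/22, 4/11) = 421/44.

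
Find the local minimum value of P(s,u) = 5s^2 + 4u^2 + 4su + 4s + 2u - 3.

-61/16

∂P/∂s = 10s + 4u + 4 = 0 and ∂P/∂u = 4s + 8u + 2 = 0, so (s, u) = (-3/8, -1/16).
The Hessian has P_{ss} = 10, P_{uu} = 8, P_{su} = 4, giving D = 64 > 0 with P_{ss} > 0, so the point is a local minimum.
P(-3/8, -1/16) = -61/16.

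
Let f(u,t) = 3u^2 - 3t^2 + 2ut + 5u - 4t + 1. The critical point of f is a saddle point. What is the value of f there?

53/40

∂f/∂u = 6u + 2t + 5 = 0 and ∂f/∂t = 2u - 6t - 4 = 0, so (u, t) = (-11/20, -17/20).
The Hessian has f_{uu} = 6, f_{tt} = -6, f_{ut} = 2, giving D = -40 < 0, so the point is a saddle point.
f(-11/20, -17/20) = 53/40.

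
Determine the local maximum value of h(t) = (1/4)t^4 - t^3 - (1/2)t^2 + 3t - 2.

-1/4

h'(t) = t^3 - 3t^2 - t + 3 = 0 at t = -1, 1, 3.
Second-derivative test with h''(t) = 3t^2 - 6t - 1: h''(-1) = 8 > 0 ⇒ local minimum; h''(1) = -4 < 0 ⇒ local maximum; h''(3) = 8 > 0 ⇒ local minimum.
The local maximum is h(1) = -1/4.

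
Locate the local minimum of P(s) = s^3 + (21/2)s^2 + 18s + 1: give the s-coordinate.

-1

P'(s) = 3s^2 + 21s + 18 = 0 at s = -6, -1.
Since P''(s) = 6s + 21, we get P''(-6) = -15 < 0 ⇒ local maximum; P''(-1) = 15 > 0 ⇒ local minimum.
The local minimum is P(-1) = -15/2.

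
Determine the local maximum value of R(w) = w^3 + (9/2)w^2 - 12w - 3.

R'(w) = 3w^2 + 9w - 12 = 0 at w = -4, 1.
Since R''(w) = 6w + 9, we get R''(-4) = -15 < 0 ⇒ local maximum; R''(1) = 15 > 0 ⇒ local minimum.
Thus R has its local maximum at w = -4, with value 53.

53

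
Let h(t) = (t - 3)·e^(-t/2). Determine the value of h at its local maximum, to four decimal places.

Differentiating with the product rule gives h'(t) = (-(1/2)t + 5/2)·e^(-t/2). Since e^(-t/2) > 0, the only critical point is t = 5.
h''(5) has the same sign as -1/2 < 0, so this is a local maximum.
h(5) = (2)·e^(-5/2) ≈ 0.1642.

0.1642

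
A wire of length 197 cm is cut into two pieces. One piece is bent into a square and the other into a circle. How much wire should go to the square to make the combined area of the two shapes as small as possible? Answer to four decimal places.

Let x be the length used for the square. Square side x/4; circle radius (197−x)/(2π).
A(x) = (x/4)² + π·((197−x)/(2π))² = x²/16 + (197−x)²/(4π) for 0 ≤ x ≤ 197. A'(x) = x/8 − (197−x)/(2π) = 0 gives x = 4·197/(π+4) ≈ 110.3395.
A'' = 1/8 + 1/(2π) > 0, so this gives the minimum combined area; x ≈ 110.3395 cm to the square.

110.3395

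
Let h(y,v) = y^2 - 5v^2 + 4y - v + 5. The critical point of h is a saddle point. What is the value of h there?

∂h/∂y = 2y + 4 = 0 and ∂h/∂v = -10v - 1 = 0, so (y, v) = (-2, -1/10).
The Hessian has h_{yy} = 2, h_{vv} = -10, h_{yv} = 0, giving D = -20 < 0, so the point is a saddle point.
h(-2, -1/10) = 21/20.

21/20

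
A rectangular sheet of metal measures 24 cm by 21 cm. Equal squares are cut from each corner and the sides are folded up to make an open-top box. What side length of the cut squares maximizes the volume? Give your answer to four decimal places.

3.7251

With cut size x, the volume is V(x) = x(24 − 2x)(21 − 2x) for 0 < x < 10.5.
V'(x) = 12x^2 − 180x + 504. Setting V'(x) = 0 gives x ≈ 3.7251 (the root in (0, 10.5)).
V''(x) = 24x − 180 is negative there, so this is the maximum; V ≈ 835.3406.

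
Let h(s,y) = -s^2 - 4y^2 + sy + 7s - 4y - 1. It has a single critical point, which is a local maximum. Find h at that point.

∂h/∂s = -2s + y + 7 = 0 and ∂h/∂y = s - 8y - 4 = 0, so (s, y) = (52/15, -1/15).
The Hessian has h_{ss} = -2, h_{yy} = -8, h_{sy} = 1, giving D = 15 > 0 with h_{ss} < 0, so the point is a local maximum.
h(52/15, -1/15) = 169/15.

169/15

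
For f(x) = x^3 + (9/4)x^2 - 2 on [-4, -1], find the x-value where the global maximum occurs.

-3/2

The derivative is 3x^2 + (9/2)x, whose only zero in [-4, -1] is x = -3/2.
Candidates: f(-4) = -30; f(-3/2) = -5/16; f(-1) = -3/4.
So the maximum is f(-3/2) = -5/16.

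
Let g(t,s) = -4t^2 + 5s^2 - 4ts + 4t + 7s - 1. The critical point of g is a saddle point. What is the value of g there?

-25/24

∂g/∂t = -8t - 4s + 4 = 0 and ∂g/∂s = -4t + 10s + 7 = 0, so (t, s) = (17/24, -5/12).
The Hessian has g_{tt} = -8, g_{ss} = 10, g_{ts} = -4, giving D = -96 < 0, so the point is a saddle point.
g(17/24, -5/12) = -25/24.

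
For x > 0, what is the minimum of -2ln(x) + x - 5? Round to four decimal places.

h'(x) = -2/x + 1 = 0 gives x = 2.
h''(x) = 2/x², which is positive for x > 0, so this is a local minimum.
h(2) = -2·ln(2) + 2 - 5 ≈ -4.3863.

-4.3863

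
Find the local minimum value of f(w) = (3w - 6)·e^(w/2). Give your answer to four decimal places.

-6.0000

f'(w) = 3·e^(w/2) + (3w - 6)·(1/2)·e^(w/2) = ((3/2)w)·e^(w/2). Since e^(w/2) > 0, the only critical point is w = 0.
f''(0) has the same sign as 3/2 > 0, so this is a local minimum.
f(0) = (-6)·e^(0) ≈ -6.0000.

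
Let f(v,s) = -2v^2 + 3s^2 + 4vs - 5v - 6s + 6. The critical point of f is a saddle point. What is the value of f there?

∂f/∂v = -4v + 4s - 5 = 0 and ∂f/∂s = 4v + 6s - 6 = 0, so (v, s) = (-3/20, 11/10).
The Hessian has f_{vv} = -4, f_{ss} = 6, f_{vs} = 4, giving D = -40 < 0, so the point is a saddle point.
f(-3/20, 11/10) = 123/40.

123/40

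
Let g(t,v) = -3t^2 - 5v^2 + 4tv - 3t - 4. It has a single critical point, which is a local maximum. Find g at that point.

∂g/∂t = -6t + 4v - 3 = 0 and ∂g/∂v = 4t - 10v = 0, so (t, v) = (-15/22, -3/11).
The Hessian has g_{tt} = -6, g_{vv} = -10, g_{tv} = 4, giving D = 44 > 0 with g_{tt} < 0, so the point is a local maximum.
g(-15/22, -3/11) = -131/44.

-131/44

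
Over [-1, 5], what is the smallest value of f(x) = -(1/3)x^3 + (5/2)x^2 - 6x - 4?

-79/6

f'(x) = -x^2 + 5x - 6, which vanishes at x = 2 and x = 3.
Evaluating at the critical points and endpoints: f(-1) = 29/6; f(2) = -26/3; f(3) = -17/2; f(5) = -79/6.
So the minimum is f(5) = -79/6.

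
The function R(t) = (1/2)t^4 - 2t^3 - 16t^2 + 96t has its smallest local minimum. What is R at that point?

-384

R'(t) = 2t^3 - 6t^2 - 32t + 96 = 0 at t = -4, 3, 4.
Second-derivative test with R''(t) = 6t^2 - 12t - 32: R''(-4) = 112 > 0 ⇒ local minimum; R''(3) = -14 < 0 ⇒ local maximum; R''(4) = 16 > 0 ⇒ local minimum.
So the smallest local minimum value is R(-4) = -384.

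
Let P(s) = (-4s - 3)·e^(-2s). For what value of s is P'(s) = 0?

-1/4

Differentiating with the product rule gives P'(s) = (8s + 2)·e^(-2s). Since e^(-2s) > 0, the only critical point is s = -1/4.
P''(-1/4) has the same sign as 8 > 0, so this is a local minimum.
P(-1/4) = (-2)·e^(1/2) ≈ -3.2974.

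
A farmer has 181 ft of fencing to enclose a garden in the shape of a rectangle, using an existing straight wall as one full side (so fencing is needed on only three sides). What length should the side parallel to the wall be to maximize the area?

181/2

Let the sides perpendicular to the wall have length x and the parallel side y, so 2x + y = 181 and the area is A = xy = x(181 − 2x).
A'(x) = 181 − 4x = 0 gives x = 181/4, and A''(x) = −4 < 0 confirms a maximum.
Then y = 181 − 2·181/4 = 181/2 and A = 32761/8.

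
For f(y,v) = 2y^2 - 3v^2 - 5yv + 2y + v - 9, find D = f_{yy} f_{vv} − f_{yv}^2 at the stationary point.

∂f/∂y = 4y - 5v + 2 = 0 and ∂f/∂v = -5y - 6v + 1 = 0, so (y, v) = (-1/7, 2/7).
The Hessian has f_{yy} = 4, f_{vv} = -6, f_{yv} = -5, giving D = -49 < 0, so the point is a saddle point.
D = (4)·(-6) − (-5)^2 = -49.

-49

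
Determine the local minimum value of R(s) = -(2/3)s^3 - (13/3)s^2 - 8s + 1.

R'(s) = -2s^2 - (26/3)s - 8 = 0 at s = -3, -4/3.
Second-derivative test with R''(s) = -4s - 26/3: R''(-3) = 10/3 > 0 ⇒ local minimum; R''(-4/3) = -10/3 < 0 ⇒ local maximum.
Thus R has its local minimum at s = -3, with value 4.

4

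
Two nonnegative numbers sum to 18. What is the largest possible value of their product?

With x + y = 18, the product is P(x) = x(18 − x).
P'(x) = 18 − 2x = 0 gives x = 9; P'' = −2 < 0, so this is the maximum.
P = 9·9 = 81.

81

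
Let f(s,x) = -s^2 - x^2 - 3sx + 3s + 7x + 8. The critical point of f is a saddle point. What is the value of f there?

∂f/∂s = -2s - 3x + 3 = 0 and ∂f/∂x = -3s - 2x + 7 = 0, so (s, x) = (3, -1).
The Hessian has f_{ss} = -2, f_{xx} = -2, f_{sx} = -3, giving D = -5 < 0, so the point is a saddle point.
f(3, -1) = 9.

9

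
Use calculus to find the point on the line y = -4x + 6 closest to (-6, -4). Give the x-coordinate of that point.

2

Minimize D(x)^2 = (x + 6)^2 + (-4x + 10)^2.
d/dx[D^2] = 2(x + 6) + 2·(-4)·(-4x + 10) = 0 ⇒ x = 2.
Then y = -2 and the distance is √(68) ≈ 8.2462.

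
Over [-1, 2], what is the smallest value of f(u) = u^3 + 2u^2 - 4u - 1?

-67/27

The derivative is 3u^2 + 4u - 4, whose only zero in [-1, 2] is u = 2/3.
Compare values at every candidate in [-1, 2]: f(-1) = 4, f(2/3) = -67/27, f(2) = 7.
So the minimum is f(2/3) = -67/27.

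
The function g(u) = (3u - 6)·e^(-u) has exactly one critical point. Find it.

3

Differentiating with the product rule gives g'(u) = (-3u + 9)·e^(-u). Since e^(-u) > 0, the only critical point is u = 3.
g''(3) has the same sign as -3 < 0, so this is a local maximum.
g(3) = (3)·e^(-3) ≈ 0.1494.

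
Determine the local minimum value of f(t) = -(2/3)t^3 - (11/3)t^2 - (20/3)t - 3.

f'(t) = -2t^2 - (22/3)t - 20/3 = 0 at t = -2, -5/3.
f''(t) = -4t - 22/3. f''(-2) = 2/3 > 0 ⇒ local minimum; f''(-5/3) = -2/3 < 0 ⇒ local maximum.
The local minimum is f(-2) = 1.

1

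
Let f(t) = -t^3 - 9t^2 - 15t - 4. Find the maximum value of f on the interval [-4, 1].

Differentiating, f'(t) = -3t^2 - 18t - 15; whose only zero in [-4, 1] is t = -1.
Compare values at every candidate in [-4, 1]: f(-4) = -24, f(-1) = 3, f(1) = -29.
Hence the absolute maximum is 3 at t = -1.

3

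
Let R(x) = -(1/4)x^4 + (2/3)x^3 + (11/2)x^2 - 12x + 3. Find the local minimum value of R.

R'(x) = -x^3 + 2x^2 + 11x - 12 = 0 at x = -3, 1, 4.
Second-derivative test with R''(x) = -3x^2 + 4x + 11: R''(-3) = -28 < 0 ⇒ local maximum; R''(1) = 12 > 0 ⇒ local minimum; R''(4) = -21 < 0 ⇒ local maximum.
Thus R has its local minimum at x = 1, with value -37/12.

-37/12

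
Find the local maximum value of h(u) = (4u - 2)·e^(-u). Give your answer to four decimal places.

h'(u) = 4·e^(-u) + (4u - 2)·(-1)·e^(-u) = (-4u + 6)·e^(-u). Since e^(-u) > 0, the only critical point is u = 3/2.
h''(3/2) has the same sign as -4 < 0, so this is a local maximum.
h(3/2) = (4)·e^(-3/2) ≈ 0.8925.

0.8925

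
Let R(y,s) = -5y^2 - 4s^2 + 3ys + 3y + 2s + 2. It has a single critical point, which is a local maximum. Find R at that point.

∂R/∂y = -10y + 3s + 3 = 0 and ∂R/∂s = 3y - 8s + 2 = 0, so (y, s) = (30/71, 29/71).
The Hessian has R_{yy} = -10, R_{ss} = -8, R_{ys} = 3, giving D = 71 > 0 with R_{yy} < 0, so the point is a local maximum.
R(30/71, 29/71) = 216/71.

216/71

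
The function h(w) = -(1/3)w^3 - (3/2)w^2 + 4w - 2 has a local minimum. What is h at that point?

h'(w) = -w^2 - 3w + 4 = 0 at w = -4, 1.
Second-derivative test with h''(w) = -2w - 3: h''(-4) = 5 > 0 ⇒ local minimum; h''(1) = -5 < 0 ⇒ local maximum.
Thus h has its local minimum at w = -4, with value -62/3.

-62/3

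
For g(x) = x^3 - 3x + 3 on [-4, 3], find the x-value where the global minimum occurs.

The derivative is 3x^2 - 3, which vanishes at x = -1 and x = 1.
Evaluating at the critical points and endpoints: g(-4) = -49, g(-1) = 5, g(1) = 1, g(3) = 21.
Hence the absolute minimum is -49 at x = -4.

-4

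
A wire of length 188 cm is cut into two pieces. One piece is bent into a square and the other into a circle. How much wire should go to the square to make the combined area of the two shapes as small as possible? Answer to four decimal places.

105.2986

Let x be the length used for the square. Square side x/4; circle radius (188−x)/(2π).
A(x) = (x/4)² + π·((188−x)/(2π))² = x²/16 + (188−x)²/(4π) for 0 ≤ x ≤ 188. A'(x) = x/8 − (188−x)/(2π) = 0 gives x = 4·188/(π+4) ≈ 105.2986.
A'' = 1/8 + 1/(2π) > 0, so this gives the minimum combined area; x ≈ 105.2986 cm to the square.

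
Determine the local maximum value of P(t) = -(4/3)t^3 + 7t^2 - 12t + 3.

Critical points: P'(t) = -4t^2 + 14t - 12 vanishes at t = 3/2, 2.
Since P''(t) = -8t + 14, we get P''(3/2) = 2 > 0 ⇒ local minimum; P''(2) = -2 < 0 ⇒ local maximum.
Thus P has its local maximum at t = 2, with value -11/3.

-11/3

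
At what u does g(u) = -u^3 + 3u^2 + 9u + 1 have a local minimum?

g'(u) = -3u^2 + 6u + 9. Setting g'(u) = 0 gives u ∈ {-1, 3}.
Since g''(u) = -6u + 6, we get g''(-1) = 12 > 0 ⇒ local minimum; g''(3) = -12 < 0 ⇒ local maximum.
Thus g has its local minimum at u = -1, with value -4.

-1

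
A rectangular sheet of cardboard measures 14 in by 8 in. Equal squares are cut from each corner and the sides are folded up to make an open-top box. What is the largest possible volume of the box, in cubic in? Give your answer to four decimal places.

With cut size x, the volume is V(x) = x(14 − 2x)(8 − 2x) for 0 < x < 4.
V'(x) = 12x^2 − 88x + 112. Setting V'(x) = 0 gives x ≈ 1.6391 (the root in (0, 4)).
V''(x) = 24x − 88 is negative there, so this is the maximum; V ≈ 82.9814.

82.9814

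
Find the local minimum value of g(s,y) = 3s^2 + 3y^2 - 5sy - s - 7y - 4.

-229/11

∂g/∂s = 6s - 5y - 1 = 0 and ∂g/∂y = -5s + 6y - 7 = 0, so (s, y) = (41/11, 47/11).
The Hessian has g_{ss} = 6, g_{yy} = 6, g_{sy} = -5, giving D = 11 > 0 with g_{ss} > 0, so the point is a local minimum.
g(41/11, 47/11) = -229/11.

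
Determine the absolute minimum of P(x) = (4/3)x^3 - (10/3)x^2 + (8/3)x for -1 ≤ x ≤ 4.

The derivative is 4x^2 - (20/3)x + 8/3, which vanishes at x = 2/3 and x = 1.
Candidates: P(-1) = -22/3, P(2/3) = 56/81, P(1) = 2/3, P(4) = 128/3.
Hence the absolute minimum is -22/3 at x = -1.

-22/3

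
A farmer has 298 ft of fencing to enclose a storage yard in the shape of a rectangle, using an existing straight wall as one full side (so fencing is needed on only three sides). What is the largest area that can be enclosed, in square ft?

Let the sides perpendicular to the wall have length x and the parallel side y, so 2x + y = 298 and the area is A = xy = x(298 − 2x).
A'(x) = 298 − 4x = 0 gives x = 149/2, and A''(x) = −4 < 0 confirms a maximum.
Then y = 298 − 2·149/2 = 149 and A = 22201/2.

22201/2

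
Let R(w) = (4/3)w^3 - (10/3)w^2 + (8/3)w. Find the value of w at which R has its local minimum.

1

Critical points: R'(w) = 4w^2 - (20/3)w + 8/3 vanishes at w = 2/3, 1.
Since R''(w) = 8w - 20/3, we get R''(2/3) = -4/3 < 0 ⇒ local maximum; R''(1) = 4/3 > 0 ⇒ local minimum.
Thus R has its local minimum at w = 1, with value 2/3.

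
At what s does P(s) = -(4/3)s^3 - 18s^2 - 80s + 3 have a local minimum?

P'(s) = -4s^2 - 36s - 80 = 0 at s = -5, -4.
P''(s) = -8s - 36. P''(-5) = 4 > 0 ⇒ local minimum; P''(-4) = -4 < 0 ⇒ local maximum.
So the local minimum value is P(-5) = 359/3.

-5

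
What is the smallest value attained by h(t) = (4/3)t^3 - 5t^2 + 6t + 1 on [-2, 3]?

The derivative is 4t^2 - 10t + 6, which vanishes at t = 1 and t = 3/2.
Compare values at every candidate in [-2, 3]: h(-2) = -125/3; h(1) = 10/3; h(3/2) = 13/4; h(3) = 10.
The minimum over the interval is -125/3, attained at t = -2.

-125/3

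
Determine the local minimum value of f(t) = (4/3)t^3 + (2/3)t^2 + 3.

3

Critical points: f'(t) = 4t^2 + (4/3)t vanishes at t = -1/3, 0.
f''(t) = 8t + 4/3. f''(-1/3) = -4/3 < 0 ⇒ local maximum; f''(0) = 4/3 > 0 ⇒ local minimum.
Thus f has its local minimum at t = 0, with value 3.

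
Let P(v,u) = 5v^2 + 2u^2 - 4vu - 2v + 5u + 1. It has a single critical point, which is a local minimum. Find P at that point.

-23/8

∂P/∂v = 10v - 4u - 2 = 0 and ∂P/∂u = -4v + 4u + 5 = 0, so (v, u) = (-1/2, -7/4).
The Hessian has P_{vv} = 10, P_{uu} = 4, P_{vu} = -4, giving D = 24 > 0 with P_{vv} > 0, so the point is a local minimum.
P(-1/2, -7/4) = -23/8.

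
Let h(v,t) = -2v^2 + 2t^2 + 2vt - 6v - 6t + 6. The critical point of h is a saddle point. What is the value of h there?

∂h/∂v = -4v + 2t - 6 = 0 and ∂h/∂t = 2v + 4t - 6 = 0, so (v, t) = (-3/5, 9/5).
The Hessian has h_{vv} = -4, h_{tt} = 4, h_{vt} = 2, giving D = -20 < 0, so the point is a saddle point.
h(-3/5, 9/5) = 12/5.

12/5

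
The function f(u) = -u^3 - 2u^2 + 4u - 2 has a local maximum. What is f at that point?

f'(u) = -3u^2 - 4u + 4. Setting f'(u) = 0 gives u ∈ {-2, 2/3}.
Since f''(u) = -6u - 4, we get f''(-2) = 8 > 0 ⇒ local minimum; f''(2/3) = -8 < 0 ⇒ local maximum.
Thus f has its local maximum at u = 2/3, with value -14/27.

-14/27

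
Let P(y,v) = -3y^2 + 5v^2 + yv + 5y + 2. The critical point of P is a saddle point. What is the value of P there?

∂P/∂y = -6y + v + 5 = 0 and ∂P/∂v = y + 10v = 0, so (y, v) = (50/61, -5/61).
The Hessian has P_{yy} = -6, P_{vv} = 10, P_{yv} = 1, giving D = -61 < 0, so the point is a saddle point.
P(50/61, -5/61) = 247/61.

247/61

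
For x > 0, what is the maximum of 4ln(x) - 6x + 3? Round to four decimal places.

-2.6219

f'(x) = 4/x − 6 = 0 gives x = 2/3.
f''(x) = -4/x², which is negative for x > 0, so this is a local maximum.
f(2/3) = 4·ln(2/3) - 4 + 3 ≈ -2.6219.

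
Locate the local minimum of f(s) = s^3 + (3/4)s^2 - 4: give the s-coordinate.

f'(s) = 3s^2 + (3/2)s. Setting f'(s) = 0 gives s ∈ {-1/2, 0}.
f''(s) = 6s + 3/2. f''(-1/2) = -3/2 < 0 ⇒ local maximum; f''(0) = 3/2 > 0 ⇒ local minimum.
So the local minimum value is f(0) = -4.

0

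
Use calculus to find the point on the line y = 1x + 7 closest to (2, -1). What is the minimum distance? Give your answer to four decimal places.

7.0711

Minimize D(x)^2 = (x - 2)^2 + (x + 8)^2.
d/dx[D^2] = 2(x - 2) + 2·1·(x + 8) = 0 ⇒ x = -3.
Then y = 4 and the distance is √(50) ≈ 7.0711.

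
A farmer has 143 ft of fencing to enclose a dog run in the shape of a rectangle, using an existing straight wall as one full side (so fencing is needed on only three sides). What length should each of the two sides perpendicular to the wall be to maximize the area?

143/4

Let the sides perpendicular to the wall have length x and the parallel side y, so 2x + y = 143 and the area is A = xy = x(143 − 2x).
A'(x) = 143 − 4x = 0 gives x = 143/4, and A''(x) = −4 < 0 confirms a maximum.
Then y = 143 − 2·143/4 = 143/2 and A = 20449/8.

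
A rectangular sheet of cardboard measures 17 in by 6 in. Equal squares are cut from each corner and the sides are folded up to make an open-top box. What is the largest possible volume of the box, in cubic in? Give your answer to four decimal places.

63.7074

With cut size x, the volume is V(x) = x(17 − 2x)(6 − 2x) for 0 < x < 3.
V'(x) = 12x^2 − 92x + 102. Setting V'(x) = 0 gives x ≈ 1.3445 (the root in (0, 3)).
V''(x) = 24x − 92 is negative there, so this is the maximum; V ≈ 63.7074.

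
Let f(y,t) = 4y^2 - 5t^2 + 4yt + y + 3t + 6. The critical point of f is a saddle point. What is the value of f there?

595/96

∂f/∂y = 8y + 4t + 1 = 0 and ∂f/∂t = 4y - 10t + 3 = 0, so (y, t) = (-11/48, 5/24).
The Hessian has f_{yy} = 8, f_{tt} = -10, f_{yt} = 4, giving D = -96 < 0, so the point is a saddle point.
f(-11/48, 5/24) = 595/96.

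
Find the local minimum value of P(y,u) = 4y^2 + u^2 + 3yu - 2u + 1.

-9/7

∂P/∂y = 8y + 3u = 0 and ∂P/∂u = 3y + 2u - 2 = 0, so (y, u) = (-6/7, 16/7).
The Hessian has P_{yy} = 8, P_{uu} = 2, P_{yu} = 3, giving D = 7 > 0 with P_{yy} > 0, so the point is a local minimum.
P(-6/7, 16/7) = -9/7.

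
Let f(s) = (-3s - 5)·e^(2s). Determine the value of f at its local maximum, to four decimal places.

0.0197

f'(s) = (-3)·e^(2s) + (-3s - 5)·2·e^(2s) = (-6s - 13)·e^(2s). Since e^(2s) > 0, the only critical point is s = -13/6.
f''(-13/6) has the same sign as -6 < 0, so this is a local maximum.
f(-13/6) = (3/2)·e^(-13/3) ≈ 0.0197.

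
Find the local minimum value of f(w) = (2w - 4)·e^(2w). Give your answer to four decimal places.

f'(w) = 2·e^(2w) + (2w - 4)·2·e^(2w) = (4w - 6)·e^(2w). Since e^(2w) > 0, the only critical point is w = 3/2.
f''(3/2) has the same sign as 4 > 0, so this is a local minimum.
f(3/2) = (-1)·e^(3) ≈ -20.0855.

-20.0855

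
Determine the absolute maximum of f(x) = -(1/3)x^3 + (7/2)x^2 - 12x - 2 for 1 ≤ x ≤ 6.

Differentiating, f'(x) = -x^2 + 7x - 12; which vanishes at x = 3 and x = 4.
Candidates: f(1) = -65/6,  f(3) = -31/2,  f(4) = -46/3,  f(6) = -20.
The maximum over the interval is -65/6, attained at x = 1.

-65/6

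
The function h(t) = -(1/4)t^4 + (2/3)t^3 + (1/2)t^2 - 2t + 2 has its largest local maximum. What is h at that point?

h'(t) = -t^3 + 2t^2 + t - 2 = 0 at t = -1, 1, 2.
Since h''(t) = -3t^2 + 4t + 1, we get h''(-1) = -6 < 0 ⇒ local maximum; h''(1) = 2 > 0 ⇒ local minimum; h''(2) = -3 < 0 ⇒ local maximum.
The largest local maximum is h(-1) = 43/12.

43/12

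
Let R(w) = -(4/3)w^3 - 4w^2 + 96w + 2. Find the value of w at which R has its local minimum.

Critical points: R'(w) = -4w^2 - 8w + 96 vanishes at w = -6, 4.
R''(w) = -8w - 8. R''(-6) = 40 > 0 ⇒ local minimum; R''(4) = -40 < 0 ⇒ local maximum.
So the local minimum value is R(-6) = -430.

-6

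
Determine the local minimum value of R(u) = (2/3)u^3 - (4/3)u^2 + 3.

179/81

R'(u) = 2u^2 - (8/3)u. Setting R'(u) = 0 gives u ∈ {0, 4/3}.
Second-derivative test with R''(u) = 4u - 8/3: R''(0) = -8/3 < 0 ⇒ local maximum; R''(4/3) = 8/3 > 0 ⇒ local minimum.
Thus R has its local minimum at u = 4/3, with value 179/81.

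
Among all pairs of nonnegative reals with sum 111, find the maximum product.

With x + y = 111, the product is P(x) = x(111 − x).
P'(x) = 111 − 2x = 0 gives x = 111/2; P'' = −2 < 0, so this is the maximum.
P = 111/2·111/2 = 12321/4.

12321/4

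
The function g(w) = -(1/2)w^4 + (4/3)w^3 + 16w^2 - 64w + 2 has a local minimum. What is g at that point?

g'(w) = -2w^3 + 4w^2 + 32w - 64. Setting g'(w) = 0 gives w ∈ {-4, 2, 4}.
Second-derivative test with g''(w) = -6w^2 + 8w + 32: g''(-4) = -96 < 0 ⇒ local maximum; g''(2) = 24 > 0 ⇒ local minimum; g''(4) = -32 < 0 ⇒ local maximum.
Thus g has its local minimum at w = 2, with value -178/3.

-178/3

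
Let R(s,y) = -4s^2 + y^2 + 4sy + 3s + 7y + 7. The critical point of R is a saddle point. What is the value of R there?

-47/32

∂R/∂s = -8s + 4y + 3 = 0 and ∂R/∂y = 4s + 2y + 7 = 0, so (s, y) = (-11/16, -17/8).
The Hessian has R_{ss} = -8, R_{yy} = 2, R_{sy} = 4, giving D = -32 < 0, so the point is a saddle point.
R(-11/16, -17/8) = -47/32.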